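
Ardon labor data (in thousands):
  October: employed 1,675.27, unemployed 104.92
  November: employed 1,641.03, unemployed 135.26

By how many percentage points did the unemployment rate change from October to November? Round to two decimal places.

October: labor force = 1,675.27 + 104.92 = 1,780.19; u = 104.92/1,780.19 = 5.89%.
November: labor force = 1,641.03 + 135.26 = 1,776.29; u = 135.26/1,776.29 = 7.61%.
Change = 7.61% − 5.89% = +1.72 pp.

The unemployment rate changed by +1.72 percentage points.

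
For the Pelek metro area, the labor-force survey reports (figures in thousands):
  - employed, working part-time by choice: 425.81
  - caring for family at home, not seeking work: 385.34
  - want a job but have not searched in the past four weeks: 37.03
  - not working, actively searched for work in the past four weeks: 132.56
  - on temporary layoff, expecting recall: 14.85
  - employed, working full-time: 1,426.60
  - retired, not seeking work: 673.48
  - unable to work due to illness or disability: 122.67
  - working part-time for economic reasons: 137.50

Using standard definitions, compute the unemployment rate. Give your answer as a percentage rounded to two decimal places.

Unemployment rate ≈ 6.90%.

Employed = 425.81 + 1,426.60 + 137.50 = 1,989.91 thousand (anyone who worked, including part-time for economic reasons, counts as employed).
Unemployed = 132.56 + 14.85 = 147.41 thousand (jobless and actively searching, or on temporary layoff).
Labor force = 1,989.91 + 147.41 = 2,137.32 thousand.
Unemployment rate = 147.41 / 2,137.32 = 6.90%.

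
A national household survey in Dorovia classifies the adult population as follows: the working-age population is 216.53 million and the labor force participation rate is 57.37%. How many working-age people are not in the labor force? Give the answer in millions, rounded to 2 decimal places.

Share not in the labor force = 1 − 0.5737 = 0.4263.
Not in labor force = 0.4263 × 216.53 ≈ 92.31 million.

About 92.31 million are not in the labor force.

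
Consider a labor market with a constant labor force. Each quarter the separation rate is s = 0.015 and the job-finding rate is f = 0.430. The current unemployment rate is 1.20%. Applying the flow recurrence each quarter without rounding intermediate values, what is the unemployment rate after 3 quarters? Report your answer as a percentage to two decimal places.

Unemployment rate after three quarters ≈ 3.00%.

With a fixed labor force, u_{t+1} = u_t + s·(1−u_t) − f·u_t = u_t·(1−s−f) + s.
Here 1−s−f = 0.555 and s = 0.015.
u_1 = 0.012000 × 0.555 + 0.015 = 0.021660.
u_2 = 0.021660 × 0.555 + 0.015 = 0.027021.
u_3 = 0.027021 × 0.555 + 0.015 = 0.029997.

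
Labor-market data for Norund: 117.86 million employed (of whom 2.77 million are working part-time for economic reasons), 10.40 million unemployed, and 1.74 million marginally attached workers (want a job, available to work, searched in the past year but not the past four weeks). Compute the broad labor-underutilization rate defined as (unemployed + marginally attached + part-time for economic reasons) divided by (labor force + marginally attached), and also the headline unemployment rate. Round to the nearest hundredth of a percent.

Labor force = 117.86 + 10.40 = 128.26 million.
Numerator = 10.40 + 1.74 + 2.77 = 14.91 million.
Denominator = 128.26 + 1.74 = 130.00 million.
Broad rate = 14.91 / 130.00 = 11.47%.
Headline unemployment rate = 10.40 / 128.26 = 8.11%.

Broad underutilization rate ≈ 11.47%; headline unemployment rate ≈ 8.11%.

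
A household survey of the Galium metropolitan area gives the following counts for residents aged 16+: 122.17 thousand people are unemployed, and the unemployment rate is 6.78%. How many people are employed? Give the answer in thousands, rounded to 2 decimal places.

About 1,679.75 thousand are employed.

Labor force = U / u = 122.17 / 0.0678 ≈ 1,801.92 thousand.
Employed = labor force − unemployed = 1,801.92 − 122.17 = 1,679.75 thousand.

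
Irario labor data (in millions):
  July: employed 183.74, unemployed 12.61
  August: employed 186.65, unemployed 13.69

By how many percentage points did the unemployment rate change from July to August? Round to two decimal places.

July: labor force = 183.74 + 12.61 = 196.35; u = 12.61/196.35 = 6.42%.
August: labor force = 186.65 + 13.69 = 200.34; u = 13.69/200.34 = 6.83%.
Change = 6.83% − 6.42% = +0.41 pp.

The unemployment rate changed by +0.41 percentage points.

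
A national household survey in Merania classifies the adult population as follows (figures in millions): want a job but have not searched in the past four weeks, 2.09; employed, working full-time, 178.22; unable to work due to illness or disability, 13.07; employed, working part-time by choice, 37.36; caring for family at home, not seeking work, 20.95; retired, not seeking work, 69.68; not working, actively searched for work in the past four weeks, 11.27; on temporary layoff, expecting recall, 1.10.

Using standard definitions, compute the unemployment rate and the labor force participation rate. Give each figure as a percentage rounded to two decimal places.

Employed = 178.22 + 37.36 = 215.58 million.
Unemployed = 11.27 + 1.10 = 12.37 million (jobless and actively searching, or on temporary layoff).
Labor force = 215.58 + 12.37 = 227.95 million.
Not in labor force = 2.09 + 13.07 + 20.95 + 69.68 = 105.79 million (those not working and not actively searching are outside the labor force — including those who want a job but have given up searching).
Civilian working-age population = 227.95 + 105.79 = 333.74 million.
Unemployment rate = 12.37 / 227.95 = 5.43%.
Labor force participation rate = 227.95 / 333.74 = 68.30%.

Unemployment rate ≈ 5.43%; labor force participation rate ≈ 68.30%.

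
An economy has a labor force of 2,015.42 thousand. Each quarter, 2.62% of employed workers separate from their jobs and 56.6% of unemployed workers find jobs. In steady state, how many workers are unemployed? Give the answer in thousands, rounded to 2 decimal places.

Steady-state unemployment rate u* = s/(s+f) = 2.62/(2.62+56.6) = 0.044242.
Unemployed = u* × labor force = 0.044242 × 2,015.42 ≈ 89.17 thousand.

About 89.17 thousand are unemployed in steady state.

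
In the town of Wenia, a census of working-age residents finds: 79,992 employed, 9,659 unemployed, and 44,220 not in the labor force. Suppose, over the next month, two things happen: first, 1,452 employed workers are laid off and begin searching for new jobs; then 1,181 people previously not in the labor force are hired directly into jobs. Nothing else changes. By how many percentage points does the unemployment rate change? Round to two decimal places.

The unemployment rate changes by +1.46 percentage points.

Initially, labor force = 79,992 + 9,659 = 89,651, so u = 9,659/89,651 = 10.77%.
After the first change, employed falls and unemployed rises by 1,452; labor force unchanged → E = 78,540, U = 11,111, labor force = 89,651.
After the second change, employed and labor force both rise by 1,181; unemployed unchanged → E = 79,721, U = 11,111, labor force = 90,832.
New unemployment rate = 11,111 / 90,832 = 12.23%.
Change = 12.23% − 10.77% = +1.46 percentage points.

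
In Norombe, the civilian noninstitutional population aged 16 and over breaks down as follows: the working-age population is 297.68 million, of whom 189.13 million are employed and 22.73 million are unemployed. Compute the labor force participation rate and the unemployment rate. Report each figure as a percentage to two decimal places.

Labor force participation rate ≈ 71.17%; unemployment rate ≈ 10.73%.

Labor force = employed + unemployed = 189.13 + 22.73 = 211.86 million.
Unemployment rate = 22.73 / 211.86 = 10.73%.
Labor force participation rate = 211.86 / 297.68 = 71.17%.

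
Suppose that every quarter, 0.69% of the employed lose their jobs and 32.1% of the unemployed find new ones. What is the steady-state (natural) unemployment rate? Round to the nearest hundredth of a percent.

At steady state the flows balance: s·E = f·U, so U/(E+U) = s/(s+f).
u* = 0.69 / (0.69 + 32.1) = 0.69 / 32.79 = 2.10%.

Steady-state unemployment rate ≈ 2.10%.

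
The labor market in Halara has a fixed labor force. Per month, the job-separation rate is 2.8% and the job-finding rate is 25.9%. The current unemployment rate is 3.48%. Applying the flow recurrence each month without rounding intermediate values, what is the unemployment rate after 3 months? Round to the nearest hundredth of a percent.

Unemployment rate after three months ≈ 7.48%.

With a fixed labor force, u_{t+1} = u_t + s·(1−u_t) − f·u_t = u_t·(1−s−f) + s.
Here 1−s−f = 0.713 and s = 0.028.
u_1 = 0.034800 × 0.713 + 0.028 = 0.052812.
u_2 = 0.052812 × 0.713 + 0.028 = 0.065655.
u_3 = 0.065655 × 0.713 + 0.028 = 0.074812.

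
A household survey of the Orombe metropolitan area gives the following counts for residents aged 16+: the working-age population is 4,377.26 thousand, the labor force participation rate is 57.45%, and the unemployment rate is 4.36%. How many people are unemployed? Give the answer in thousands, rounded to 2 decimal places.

Labor force = 0.5745 × 4,377.26 = 2,514.74 thousand.
Unemployed = 0.0436 × 2,514.74 ≈ 109.64 thousand.

About 109.64 thousand are unemployed.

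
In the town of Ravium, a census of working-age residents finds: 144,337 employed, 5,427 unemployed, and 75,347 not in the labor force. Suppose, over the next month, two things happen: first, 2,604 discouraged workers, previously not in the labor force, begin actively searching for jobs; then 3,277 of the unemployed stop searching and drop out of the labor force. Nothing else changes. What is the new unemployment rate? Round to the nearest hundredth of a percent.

Initially, labor force = 144,337 + 5,427 = 149,764, so u = 5,427/149,764 = 3.62%.
After the first change, unemployed and labor force both rise by 2,604 → E = 144,337, U = 8,031, labor force = 152,368.
After the second change, unemployed and labor force both fall by 3,277 → E = 144,337, U = 4,754, labor force = 149,091.
New unemployment rate = 4,754 / 149,091 = 3.19%.

New unemployment rate ≈ 3.19%.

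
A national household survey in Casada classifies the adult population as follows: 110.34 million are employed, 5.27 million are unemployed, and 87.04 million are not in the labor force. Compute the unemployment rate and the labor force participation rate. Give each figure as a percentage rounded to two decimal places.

Labor force = employed + unemployed = 110.34 + 5.27 = 115.61 million.
Working-age population = 115.61 + 87.04 = 202.65 million.
Unemployment rate = 5.27 / 115.61 = 4.56%.
Labor force participation rate = 115.61 / 202.65 = 57.05%.

Unemployment rate ≈ 4.56%; labor force participation rate ≈ 57.05%.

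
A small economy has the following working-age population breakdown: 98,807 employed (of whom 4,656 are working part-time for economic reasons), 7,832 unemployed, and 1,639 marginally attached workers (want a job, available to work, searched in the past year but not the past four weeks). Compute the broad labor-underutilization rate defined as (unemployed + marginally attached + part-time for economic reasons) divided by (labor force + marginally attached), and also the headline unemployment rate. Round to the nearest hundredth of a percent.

Labor force = 98,807 + 7,832 = 106,639.
Numerator = 7,832 + 1,639 + 4,656 = 14,127.
Denominator = 106,639 + 1,639 = 108,278.
Broad rate = 14,127 / 108,278 = 13.05%.
Headline unemployment rate = 7,832 / 106,639 = 7.34%.

Broad underutilization rate ≈ 13.05%; headline unemployment rate ≈ 7.34%.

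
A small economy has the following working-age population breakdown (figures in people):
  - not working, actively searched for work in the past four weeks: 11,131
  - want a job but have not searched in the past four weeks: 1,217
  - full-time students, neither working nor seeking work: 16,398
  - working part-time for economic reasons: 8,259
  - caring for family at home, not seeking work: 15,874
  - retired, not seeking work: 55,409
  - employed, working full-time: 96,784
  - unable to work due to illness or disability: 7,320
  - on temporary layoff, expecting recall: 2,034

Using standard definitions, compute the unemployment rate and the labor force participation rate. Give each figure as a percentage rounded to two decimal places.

Unemployment rate ≈ 11.14%; labor force participation rate ≈ 55.13%.

Employed = 8,259 + 96,784 = 105,043 (anyone who worked, including part-time for economic reasons, counts as employed).
Unemployed = 11,131 + 2,034 = 13,165 (jobless and actively searching, or on temporary layoff).
Labor force = 105,043 + 13,165 = 118,208.
Not in labor force = 1,217 + 16,398 + 15,874 + 55,409 + 7,320 = 96,218 (those not working and not actively searching are outside the labor force — including those who want a job but have given up searching).
Civilian working-age population = 118,208 + 96,218 = 214,426.
Unemployment rate = 13,165 / 118,208 = 11.14%.
Labor force participation rate = 118,208 / 214,426 = 55.13%.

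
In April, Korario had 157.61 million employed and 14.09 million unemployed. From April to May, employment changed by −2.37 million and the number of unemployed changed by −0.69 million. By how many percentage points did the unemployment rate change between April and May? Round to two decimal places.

The unemployment rate changed by −0.26 percentage points.

April: labor force = 157.61 + 14.09 = 171.70; u = 14.09/171.70 = 8.21%.
May: labor force = 155.24 + 13.40 = 168.64; u = 13.40/168.64 = 7.95%.
Change = 7.95% − 8.21% = −0.26 pp.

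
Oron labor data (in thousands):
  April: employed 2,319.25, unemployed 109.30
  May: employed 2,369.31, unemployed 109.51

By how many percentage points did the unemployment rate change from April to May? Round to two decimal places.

The unemployment rate changed by −0.08 percentage points.

April: labor force = 2,319.25 + 109.30 = 2,428.55; u = 109.30/2,428.55 = 4.50%.
May: labor force = 2,369.31 + 109.51 = 2,478.82; u = 109.51/2,478.82 = 4.42%.
Change = 4.42% − 4.50% = −0.08 pp.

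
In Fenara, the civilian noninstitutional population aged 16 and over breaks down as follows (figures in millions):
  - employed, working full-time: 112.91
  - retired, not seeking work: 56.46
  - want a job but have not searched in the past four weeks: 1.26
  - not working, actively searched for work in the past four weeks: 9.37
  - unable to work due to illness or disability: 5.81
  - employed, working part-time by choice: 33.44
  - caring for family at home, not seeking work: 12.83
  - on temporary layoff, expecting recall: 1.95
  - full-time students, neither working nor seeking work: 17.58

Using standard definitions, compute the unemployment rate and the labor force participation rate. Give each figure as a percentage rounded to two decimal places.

Employed = 112.91 + 33.44 = 146.35 million.
Unemployed = 9.37 + 1.95 = 11.32 million (jobless and actively searching, or on temporary layoff).
Labor force = 146.35 + 11.32 = 157.67 million.
Not in labor force = 56.46 + 1.26 + 5.81 + 12.83 + 17.58 = 93.94 million (those not working and not actively searching are outside the labor force — including those who want a job but have given up searching).
Civilian working-age population = 157.67 + 93.94 = 251.61 million.
Unemployment rate = 11.32 / 157.67 = 7.18%.
Labor force participation rate = 157.67 / 251.61 = 62.66%.

Unemployment rate ≈ 7.18%; labor force participation rate ≈ 62.66%.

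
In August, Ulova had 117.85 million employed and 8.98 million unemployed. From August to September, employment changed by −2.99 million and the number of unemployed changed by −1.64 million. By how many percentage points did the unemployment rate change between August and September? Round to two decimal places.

August: labor force = 117.85 + 8.98 = 126.83; u = 8.98/126.83 = 7.08%.
September: labor force = 114.86 + 7.34 = 122.20; u = 7.34/122.20 = 6.01%.
Change = 6.01% − 7.08% = −1.07 pp.

The unemployment rate changed by −1.07 percentage points.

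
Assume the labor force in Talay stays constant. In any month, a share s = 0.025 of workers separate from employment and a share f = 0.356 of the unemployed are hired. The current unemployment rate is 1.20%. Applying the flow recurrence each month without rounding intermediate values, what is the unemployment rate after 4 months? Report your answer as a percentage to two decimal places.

With a fixed labor force, u_{t+1} = u_t + s·(1−u_t) − f·u_t = u_t·(1−s−f) + s.
Here 1−s−f = 0.619 and s = 0.025.
u_1 = 0.012000 × 0.619 + 0.025 = 0.032428.
u_2 = 0.032428 × 0.619 + 0.025 = 0.045073.
u_3 = 0.045073 × 0.619 + 0.025 = 0.052900.
u_4 = 0.052900 × 0.619 + 0.025 = 0.057745.

Unemployment rate after four months ≈ 5.77%.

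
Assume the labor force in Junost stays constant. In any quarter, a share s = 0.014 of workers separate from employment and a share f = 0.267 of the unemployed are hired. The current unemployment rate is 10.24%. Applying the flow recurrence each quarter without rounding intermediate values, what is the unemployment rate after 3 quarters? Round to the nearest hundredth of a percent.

With a fixed labor force, u_{t+1} = u_t + s·(1−u_t) − f·u_t = u_t·(1−s−f) + s.
Here 1−s−f = 0.719 and s = 0.014.
u_1 = 0.102400 × 0.719 + 0.014 = 0.087626.
u_2 = 0.087626 × 0.719 + 0.014 = 0.077003.
u_3 = 0.077003 × 0.719 + 0.014 = 0.069365.

Unemployment rate after three quarters ≈ 6.94%.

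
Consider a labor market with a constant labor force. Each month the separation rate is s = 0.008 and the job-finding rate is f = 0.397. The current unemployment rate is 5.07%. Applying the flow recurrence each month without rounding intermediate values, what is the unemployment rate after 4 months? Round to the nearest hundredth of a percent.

With a fixed labor force, u_{t+1} = u_t + s·(1−u_t) − f·u_t = u_t·(1−s−f) + s.
Here 1−s−f = 0.595 and s = 0.008.
u_1 = 0.050700 × 0.595 + 0.008 = 0.038166.
u_2 = 0.038166 × 0.595 + 0.008 = 0.030709.
u_3 = 0.030709 × 0.595 + 0.008 = 0.026272.
u_4 = 0.026272 × 0.595 + 0.008 = 0.023632.

Unemployment rate after four months ≈ 2.36%.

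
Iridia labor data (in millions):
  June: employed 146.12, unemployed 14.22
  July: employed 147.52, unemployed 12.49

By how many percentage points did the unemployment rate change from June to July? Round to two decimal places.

The unemployment rate changed by −1.06 percentage points.

June: labor force = 146.12 + 14.22 = 160.34; u = 14.22/160.34 = 8.87%.
July: labor force = 147.52 + 12.49 = 160.01; u = 12.49/160.01 = 7.81%.
Change = 7.81% − 8.87% = −1.06 pp.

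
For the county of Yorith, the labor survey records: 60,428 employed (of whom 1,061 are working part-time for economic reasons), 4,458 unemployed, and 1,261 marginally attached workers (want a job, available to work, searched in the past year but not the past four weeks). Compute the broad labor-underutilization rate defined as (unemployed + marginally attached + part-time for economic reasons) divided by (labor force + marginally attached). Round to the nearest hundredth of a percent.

Broad underutilization rate ≈ 10.25%.

Labor force = 60,428 + 4,458 = 64,886.
Numerator = 4,458 + 1,261 + 1,061 = 6,780.
Denominator = 64,886 + 1,261 = 66,147.
Broad rate = 6,780 / 66,147 = 10.25%.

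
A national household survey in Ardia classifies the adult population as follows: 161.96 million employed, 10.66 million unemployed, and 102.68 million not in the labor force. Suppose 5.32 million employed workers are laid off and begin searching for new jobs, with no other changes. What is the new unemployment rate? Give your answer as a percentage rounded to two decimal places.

New unemployment rate ≈ 9.26%.

Initially, labor force = 161.96 + 10.66 = 172.62 million, so u = 10.66/172.62 = 6.18%.
After the change, employed falls and unemployed rises by 5.32; labor force unchanged → E = 156.64, U = 15.98, labor force = 172.62 million.
New unemployment rate = 15.98 / 172.62 = 9.26%.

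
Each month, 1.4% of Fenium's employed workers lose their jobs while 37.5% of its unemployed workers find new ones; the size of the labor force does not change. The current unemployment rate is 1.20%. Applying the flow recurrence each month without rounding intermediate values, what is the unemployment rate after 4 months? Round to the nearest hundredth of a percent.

Unemployment rate after four months ≈ 3.26%.

With a fixed labor force, u_{t+1} = u_t + s·(1−u_t) − f·u_t = u_t·(1−s−f) + s.
Here 1−s−f = 0.611 and s = 0.014.
u_1 = 0.012000 × 0.611 + 0.014 = 0.021332.
u_2 = 0.021332 × 0.611 + 0.014 = 0.027034.
u_3 = 0.027034 × 0.611 + 0.014 = 0.030518.
u_4 = 0.030518 × 0.611 + 0.014 = 0.032646.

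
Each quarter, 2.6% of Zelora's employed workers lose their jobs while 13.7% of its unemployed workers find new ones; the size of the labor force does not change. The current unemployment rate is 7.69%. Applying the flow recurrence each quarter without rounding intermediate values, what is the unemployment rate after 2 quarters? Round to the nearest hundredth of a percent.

With a fixed labor force, u_{t+1} = u_t + s·(1−u_t) − f·u_t = u_t·(1−s−f) + s.
Here 1−s−f = 0.837 and s = 0.026.
u_1 = 0.076900 × 0.837 + 0.026 = 0.090365.
u_2 = 0.090365 × 0.837 + 0.026 = 0.101636.

Unemployment rate after two quarters ≈ 10.16%.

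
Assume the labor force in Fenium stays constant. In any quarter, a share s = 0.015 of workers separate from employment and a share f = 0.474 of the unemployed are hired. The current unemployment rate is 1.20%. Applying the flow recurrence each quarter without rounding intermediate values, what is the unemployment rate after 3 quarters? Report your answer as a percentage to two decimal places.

Unemployment rate after three quarters ≈ 2.82%.

With a fixed labor force, u_{t+1} = u_t + s·(1−u_t) − f·u_t = u_t·(1−s−f) + s.
Here 1−s−f = 0.511 and s = 0.015.
u_1 = 0.012000 × 0.511 + 0.015 = 0.021132.
u_2 = 0.021132 × 0.511 + 0.015 = 0.025798.
u_3 = 0.025798 × 0.511 + 0.015 = 0.028183.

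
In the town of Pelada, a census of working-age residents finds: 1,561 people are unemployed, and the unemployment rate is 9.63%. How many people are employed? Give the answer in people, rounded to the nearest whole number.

Labor force = U / u = 1,561 / 0.0963 ≈ 16,210.
Employed = labor force − unemployed = 16,210 − 1,561 = 14,649.

About 14,649 are employed.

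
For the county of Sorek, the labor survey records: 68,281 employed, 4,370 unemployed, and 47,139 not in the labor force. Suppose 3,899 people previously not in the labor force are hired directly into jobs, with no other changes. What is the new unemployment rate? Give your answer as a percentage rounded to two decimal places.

Initially, labor force = 68,281 + 4,370 = 72,651, so u = 4,370/72,651 = 6.02%.
After the change, employed and labor force both rise by 3,899; unemployed unchanged → E = 72,180, U = 4,370, labor force = 76,550.
New unemployment rate = 4,370 / 76,550 = 5.71%.

New unemployment rate ≈ 5.71%.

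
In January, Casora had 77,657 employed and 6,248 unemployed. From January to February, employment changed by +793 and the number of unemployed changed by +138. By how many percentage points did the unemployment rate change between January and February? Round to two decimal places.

The unemployment rate changed by +0.08 percentage points.

January: labor force = 77,657 + 6,248 = 83,905; u = 6,248/83,905 = 7.45%.
February: labor force = 78,450 + 6,386 = 84,836; u = 6,386/84,836 = 7.53%.
Change = 7.53% − 7.45% = +0.08 pp.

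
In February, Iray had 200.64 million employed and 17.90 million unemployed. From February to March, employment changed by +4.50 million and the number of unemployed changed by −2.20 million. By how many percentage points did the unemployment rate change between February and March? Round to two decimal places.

February: labor force = 200.64 + 17.90 = 218.54; u = 17.90/218.54 = 8.19%.
March: labor force = 205.14 + 15.70 = 220.84; u = 15.70/220.84 = 7.11%.
Change = 7.11% − 8.19% = −1.08 pp.

The unemployment rate changed by −1.08 percentage points.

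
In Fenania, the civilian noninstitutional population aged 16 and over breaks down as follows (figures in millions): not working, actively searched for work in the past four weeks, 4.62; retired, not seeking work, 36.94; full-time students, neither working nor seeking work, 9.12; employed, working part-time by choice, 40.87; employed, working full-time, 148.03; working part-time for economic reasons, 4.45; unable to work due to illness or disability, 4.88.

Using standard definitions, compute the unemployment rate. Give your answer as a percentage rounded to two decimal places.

Employed = 40.87 + 148.03 + 4.45 = 193.35 million (anyone who worked, including part-time for economic reasons, counts as employed).
Unemployed = 4.62 million.
Labor force = 193.35 + 4.62 = 197.97 million.
Unemployment rate = 4.62 / 197.97 = 2.33%.

Unemployment rate ≈ 2.33%.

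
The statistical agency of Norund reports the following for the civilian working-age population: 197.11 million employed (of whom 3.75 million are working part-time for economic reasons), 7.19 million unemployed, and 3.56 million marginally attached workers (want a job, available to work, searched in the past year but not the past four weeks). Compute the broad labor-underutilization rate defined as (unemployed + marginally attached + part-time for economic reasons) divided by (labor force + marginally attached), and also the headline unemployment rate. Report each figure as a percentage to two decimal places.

Labor force = 197.11 + 7.19 = 204.30 million.
Numerator = 7.19 + 3.56 + 3.75 = 14.50 million.
Denominator = 204.30 + 3.56 = 207.86 million.
Broad rate = 14.50 / 207.86 = 6.98%.
Headline unemployment rate = 7.19 / 204.30 = 3.52%.

Broad underutilization rate ≈ 6.98%; headline unemployment rate ≈ 3.52%.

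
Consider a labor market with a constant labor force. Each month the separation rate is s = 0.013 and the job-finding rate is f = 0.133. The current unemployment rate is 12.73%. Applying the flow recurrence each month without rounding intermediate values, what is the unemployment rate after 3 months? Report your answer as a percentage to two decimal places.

With a fixed labor force, u_{t+1} = u_t + s·(1−u_t) − f·u_t = u_t·(1−s−f) + s.
Here 1−s−f = 0.854 and s = 0.013.
u_1 = 0.127300 × 0.854 + 0.013 = 0.121714.
u_2 = 0.121714 × 0.854 + 0.013 = 0.116944.
u_3 = 0.116944 × 0.854 + 0.013 = 0.112870.

Unemployment rate after three months ≈ 11.29%.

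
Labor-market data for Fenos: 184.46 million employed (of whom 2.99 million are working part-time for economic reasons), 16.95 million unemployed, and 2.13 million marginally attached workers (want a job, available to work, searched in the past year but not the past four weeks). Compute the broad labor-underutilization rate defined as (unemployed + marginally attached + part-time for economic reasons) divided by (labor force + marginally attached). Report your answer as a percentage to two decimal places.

Broad underutilization rate ≈ 10.84%.

Labor force = 184.46 + 16.95 = 201.41 million.
Numerator = 16.95 + 2.13 + 2.99 = 22.07 million.
Denominator = 201.41 + 2.13 = 203.54 million.
Broad rate = 22.07 / 203.54 = 10.84%.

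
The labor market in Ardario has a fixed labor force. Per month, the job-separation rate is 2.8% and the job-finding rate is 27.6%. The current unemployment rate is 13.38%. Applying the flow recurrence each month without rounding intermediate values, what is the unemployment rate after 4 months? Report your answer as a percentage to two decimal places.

With a fixed labor force, u_{t+1} = u_t + s·(1−u_t) − f·u_t = u_t·(1−s−f) + s.
Here 1−s−f = 0.696 and s = 0.028.
u_1 = 0.133800 × 0.696 + 0.028 = 0.121125.
u_2 = 0.121125 × 0.696 + 0.028 = 0.112303.
u_3 = 0.112303 × 0.696 + 0.028 = 0.106163.
u_4 = 0.106163 × 0.696 + 0.028 = 0.101889.

Unemployment rate after four months ≈ 10.19%.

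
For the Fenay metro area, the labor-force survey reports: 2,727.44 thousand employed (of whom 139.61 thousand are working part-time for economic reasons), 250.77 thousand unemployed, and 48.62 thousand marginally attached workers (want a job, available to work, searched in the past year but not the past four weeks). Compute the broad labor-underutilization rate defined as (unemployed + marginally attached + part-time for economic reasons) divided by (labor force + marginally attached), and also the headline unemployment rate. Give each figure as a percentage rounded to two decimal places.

Broad underutilization rate ≈ 14.50%; headline unemployment rate ≈ 8.42%.

Labor force = 2,727.44 + 250.77 = 2,978.21 thousand.
Numerator = 250.77 + 48.62 + 139.61 = 439.00 thousand.
Denominator = 2,978.21 + 48.62 = 3,026.83 thousand.
Broad rate = 439.00 / 3,026.83 = 14.50%.
Headline unemployment rate = 250.77 / 2,978.21 = 8.42%.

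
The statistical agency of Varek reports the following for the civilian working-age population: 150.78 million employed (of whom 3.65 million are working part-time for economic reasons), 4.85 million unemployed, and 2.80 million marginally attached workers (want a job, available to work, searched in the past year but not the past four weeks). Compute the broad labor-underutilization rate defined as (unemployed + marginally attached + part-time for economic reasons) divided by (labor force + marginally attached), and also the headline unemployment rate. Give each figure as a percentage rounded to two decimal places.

Broad underutilization rate ≈ 7.13%; headline unemployment rate ≈ 3.12%.

Labor force = 150.78 + 4.85 = 155.63 million.
Numerator = 4.85 + 2.80 + 3.65 = 11.30 million.
Denominator = 155.63 + 2.80 = 158.43 million.
Broad rate = 11.30 / 158.43 = 7.13%.
Headline unemployment rate = 4.85 / 155.63 = 3.12%.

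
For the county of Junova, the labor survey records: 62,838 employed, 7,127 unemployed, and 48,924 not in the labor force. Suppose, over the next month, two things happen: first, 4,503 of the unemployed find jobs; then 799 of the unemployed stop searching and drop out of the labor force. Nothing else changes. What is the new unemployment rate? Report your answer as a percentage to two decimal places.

Initially, labor force = 62,838 + 7,127 = 69,965, so u = 7,127/69,965 = 10.19%.
After the first change, unemployed falls and employed rises by 4,503; labor force unchanged → E = 67,341, U = 2,624, labor force = 69,965.
After the second change, unemployed and labor force both fall by 799 → E = 67,341, U = 1,825, labor force = 69,166.
New unemployment rate = 1,825 / 69,166 = 2.64%.

New unemployment rate ≈ 2.64%.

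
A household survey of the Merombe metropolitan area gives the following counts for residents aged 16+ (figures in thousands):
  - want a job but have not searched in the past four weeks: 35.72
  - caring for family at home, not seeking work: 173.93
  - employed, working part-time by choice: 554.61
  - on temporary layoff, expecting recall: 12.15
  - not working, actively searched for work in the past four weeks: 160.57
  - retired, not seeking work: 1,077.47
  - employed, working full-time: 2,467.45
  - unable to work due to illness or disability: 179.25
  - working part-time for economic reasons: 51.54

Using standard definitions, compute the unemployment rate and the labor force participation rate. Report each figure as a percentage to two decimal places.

Unemployment rate ≈ 5.32%; labor force participation rate ≈ 68.88%.

Employed = 554.61 + 2,467.45 + 51.54 = 3,073.60 thousand (anyone who worked, including part-time for economic reasons, counts as employed).
Unemployed = 12.15 + 160.57 = 172.72 thousand (jobless and actively searching, or on temporary layoff).
Labor force = 3,073.60 + 172.72 = 3,246.32 thousand.
Not in labor force = 35.72 + 173.93 + 1,077.47 + 179.25 = 1,466.37 thousand (those not working and not actively searching are outside the labor force — including those who want a job but have given up searching).
Civilian working-age population = 3,246.32 + 1,466.37 = 4,712.69 thousand.
Unemployment rate = 172.72 / 3,246.32 = 5.32%.
Labor force participation rate = 3,246.32 / 4,712.69 = 68.88%.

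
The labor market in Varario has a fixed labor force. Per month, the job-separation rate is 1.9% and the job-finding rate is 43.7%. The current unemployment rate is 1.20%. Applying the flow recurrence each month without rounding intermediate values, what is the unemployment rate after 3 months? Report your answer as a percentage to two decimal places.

Unemployment rate after three months ≈ 3.69%.

With a fixed labor force, u_{t+1} = u_t + s·(1−u_t) − f·u_t = u_t·(1−s−f) + s.
Here 1−s−f = 0.544 and s = 0.019.
u_1 = 0.012000 × 0.544 + 0.019 = 0.025528.
u_2 = 0.025528 × 0.544 + 0.019 = 0.032887.
u_3 = 0.032887 × 0.544 + 0.019 = 0.036891.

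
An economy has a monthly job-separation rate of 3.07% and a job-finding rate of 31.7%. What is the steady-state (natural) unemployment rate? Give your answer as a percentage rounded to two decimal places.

At steady state the flows balance: s·E = f·U, so U/(E+U) = s/(s+f).
u* = 3.07 / (3.07 + 31.7) = 3.07 / 34.77 = 8.83%.

Steady-state unemployment rate ≈ 8.83%.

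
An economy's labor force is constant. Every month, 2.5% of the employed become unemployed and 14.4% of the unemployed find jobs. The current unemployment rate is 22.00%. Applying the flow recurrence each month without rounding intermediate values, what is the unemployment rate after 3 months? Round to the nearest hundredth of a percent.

Unemployment rate after three months ≈ 18.93%.

With a fixed labor force, u_{t+1} = u_t + s·(1−u_t) − f·u_t = u_t·(1−s−f) + s.
Here 1−s−f = 0.831 and s = 0.025.
u_1 = 0.220000 × 0.831 + 0.025 = 0.207820.
u_2 = 0.207820 × 0.831 + 0.025 = 0.197698.
u_3 = 0.197698 × 0.831 + 0.025 = 0.189287.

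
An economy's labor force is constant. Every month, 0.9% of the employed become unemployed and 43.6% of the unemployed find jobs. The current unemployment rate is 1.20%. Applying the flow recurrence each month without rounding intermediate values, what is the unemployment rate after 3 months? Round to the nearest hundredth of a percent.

With a fixed labor force, u_{t+1} = u_t + s·(1−u_t) − f·u_t = u_t·(1−s−f) + s.
Here 1−s−f = 0.555 and s = 0.009.
u_1 = 0.012000 × 0.555 + 0.009 = 0.015660.
u_2 = 0.015660 × 0.555 + 0.009 = 0.017691.
u_3 = 0.017691 × 0.555 + 0.009 = 0.018819.

Unemployment rate after three months ≈ 1.88%.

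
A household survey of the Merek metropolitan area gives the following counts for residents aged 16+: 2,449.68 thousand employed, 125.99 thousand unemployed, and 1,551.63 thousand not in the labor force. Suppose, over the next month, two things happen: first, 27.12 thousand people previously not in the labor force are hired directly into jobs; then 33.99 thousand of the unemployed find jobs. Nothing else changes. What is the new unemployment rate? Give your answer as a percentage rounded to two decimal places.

New unemployment rate ≈ 3.53%.

Initially, labor force = 2,449.68 + 125.99 = 2,575.67 thousand, so u = 125.99/2,575.67 = 4.89%.
After the first change, employed and labor force both rise by 27.12; unemployed unchanged → E = 2,476.80, U = 125.99, labor force = 2,602.79 thousand.
After the second change, unemployed falls and employed rises by 33.99; labor force unchanged → E = 2,510.79, U = 92.00, labor force = 2,602.79 thousand.
New unemployment rate = 92.00 / 2,602.79 = 3.53%.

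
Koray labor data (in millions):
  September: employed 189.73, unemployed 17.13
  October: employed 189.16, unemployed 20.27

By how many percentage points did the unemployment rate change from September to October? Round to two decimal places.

September: labor force = 189.73 + 17.13 = 206.86; u = 17.13/206.86 = 8.28%.
October: labor force = 189.16 + 20.27 = 209.43; u = 20.27/209.43 = 9.68%.
Change = 9.68% − 8.28% = +1.40 pp.

The unemployment rate changed by +1.40 percentage points.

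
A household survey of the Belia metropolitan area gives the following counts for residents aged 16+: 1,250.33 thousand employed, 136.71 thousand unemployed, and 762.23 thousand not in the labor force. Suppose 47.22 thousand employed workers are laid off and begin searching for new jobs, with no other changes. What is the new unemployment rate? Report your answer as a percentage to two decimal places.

New unemployment rate ≈ 13.26%.

Initially, labor force = 1,250.33 + 136.71 = 1,387.04 thousand, so u = 136.71/1,387.04 = 9.86%.
After the change, employed falls and unemployed rises by 47.22; labor force unchanged → E = 1,203.11, U = 183.93, labor force = 1,387.04 thousand.
New unemployment rate = 183.93 / 1,387.04 = 13.26%.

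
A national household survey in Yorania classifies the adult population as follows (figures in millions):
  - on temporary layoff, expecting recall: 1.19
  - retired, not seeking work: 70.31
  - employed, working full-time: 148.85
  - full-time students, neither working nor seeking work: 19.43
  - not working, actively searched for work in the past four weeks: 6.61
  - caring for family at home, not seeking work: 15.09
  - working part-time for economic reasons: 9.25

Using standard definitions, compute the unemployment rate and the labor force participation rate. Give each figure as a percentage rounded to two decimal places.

Unemployment rate ≈ 4.70%; labor force participation rate ≈ 61.28%.

Employed = 148.85 + 9.25 = 158.10 million (anyone who worked, including part-time for economic reasons, counts as employed).
Unemployed = 1.19 + 6.61 = 7.80 million (jobless and actively searching, or on temporary layoff).
Labor force = 158.10 + 7.80 = 165.90 million.
Not in labor force = 70.31 + 19.43 + 15.09 = 104.83 million (those not working and not actively searching are outside the labor force).
Civilian working-age population = 165.90 + 104.83 = 270.73 million.
Unemployment rate = 7.80 / 165.90 = 4.70%.
Labor force participation rate = 165.90 / 270.73 = 61.28%.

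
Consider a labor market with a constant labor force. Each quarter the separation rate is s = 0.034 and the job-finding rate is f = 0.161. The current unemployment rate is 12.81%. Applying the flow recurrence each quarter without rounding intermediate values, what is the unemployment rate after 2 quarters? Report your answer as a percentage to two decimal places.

With a fixed labor force, u_{t+1} = u_t + s·(1−u_t) − f·u_t = u_t·(1−s−f) + s.
Here 1−s−f = 0.805 and s = 0.034.
u_1 = 0.128100 × 0.805 + 0.034 = 0.137121.
u_2 = 0.137121 × 0.805 + 0.034 = 0.144382.

Unemployment rate after two quarters ≈ 14.44%.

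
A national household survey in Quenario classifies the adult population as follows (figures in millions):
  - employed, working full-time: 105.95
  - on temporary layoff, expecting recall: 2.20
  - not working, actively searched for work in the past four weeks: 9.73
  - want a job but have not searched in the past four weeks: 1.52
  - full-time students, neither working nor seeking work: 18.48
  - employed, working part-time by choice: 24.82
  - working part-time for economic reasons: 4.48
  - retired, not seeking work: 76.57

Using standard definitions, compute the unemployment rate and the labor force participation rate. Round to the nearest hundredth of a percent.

Unemployment rate ≈ 8.11%; labor force participation rate ≈ 60.38%.

Employed = 105.95 + 24.82 + 4.48 = 135.25 million (anyone who worked, including part-time for economic reasons, counts as employed).
Unemployed = 2.20 + 9.73 = 11.93 million (jobless and actively searching, or on temporary layoff).
Labor force = 135.25 + 11.93 = 147.18 million.
Not in labor force = 1.52 + 18.48 + 76.57 = 96.57 million (those not working and not actively searching are outside the labor force — including those who want a job but have given up searching).
Civilian working-age population = 147.18 + 96.57 = 243.75 million.
Unemployment rate = 11.93 / 147.18 = 8.11%.
Labor force participation rate = 147.18 / 243.75 = 60.38%.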